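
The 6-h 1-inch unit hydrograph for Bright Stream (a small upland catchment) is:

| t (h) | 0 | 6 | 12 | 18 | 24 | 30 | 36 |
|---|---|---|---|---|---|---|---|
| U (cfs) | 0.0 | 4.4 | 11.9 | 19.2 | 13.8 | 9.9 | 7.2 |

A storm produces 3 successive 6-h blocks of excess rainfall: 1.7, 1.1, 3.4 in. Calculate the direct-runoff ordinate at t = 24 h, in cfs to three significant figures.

Q ≈ 85.0 cfs

By discrete convolution, Q_j = Σ (P_i / 1 in) · U_{j−i}.
At t = 24 h (j=4): Q = (1.7/1)·13.8 + (1.1/1)·19.2 + (3.4/1)·11.9 = 85.0 cfs.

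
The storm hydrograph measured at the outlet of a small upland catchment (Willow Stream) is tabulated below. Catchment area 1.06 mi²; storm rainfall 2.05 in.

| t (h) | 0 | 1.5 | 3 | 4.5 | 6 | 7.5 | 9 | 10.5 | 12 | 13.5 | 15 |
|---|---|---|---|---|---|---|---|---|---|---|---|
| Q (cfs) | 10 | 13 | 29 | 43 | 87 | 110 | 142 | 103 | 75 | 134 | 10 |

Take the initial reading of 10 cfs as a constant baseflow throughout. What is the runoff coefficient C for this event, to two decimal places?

ΣQ_DR = 646.0 cfs; V = ΣQ_DR·Δt = 3.488 × 10^6 ft³.
Runoff depth d = V / A = 1.417 in.
C = d / P = 1.417 / 2.05 = 0.69.

C ≈ 0.69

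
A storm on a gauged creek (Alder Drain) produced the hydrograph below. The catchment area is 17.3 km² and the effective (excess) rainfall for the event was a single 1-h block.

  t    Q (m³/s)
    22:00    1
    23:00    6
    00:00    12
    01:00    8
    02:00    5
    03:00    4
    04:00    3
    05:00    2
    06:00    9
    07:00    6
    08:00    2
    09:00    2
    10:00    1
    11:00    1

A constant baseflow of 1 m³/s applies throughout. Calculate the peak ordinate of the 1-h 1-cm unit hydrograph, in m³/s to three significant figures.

Direct runoff: 0.0, 5.0, 11.0, 7.0, 4.0, 3.0, 2.0, 1.0, 8.0, 5.0, 1.0, 1.0, 0.0, 0.0 m³/s; ΣQ_DR = 48.00 m³/s, peak = 11.0 m³/s.
Runoff depth d = ΣQ_DR·Δt / A = 48.00 × 3600 / (17.3 km²) = 9.988 mm.
The 1-cm UH is the DRH scaled by (10 mm)/d, so U_p = 11.0 × 10/9.988 = 11.0 m³/s.

U_p ≈ 11.0 m³/s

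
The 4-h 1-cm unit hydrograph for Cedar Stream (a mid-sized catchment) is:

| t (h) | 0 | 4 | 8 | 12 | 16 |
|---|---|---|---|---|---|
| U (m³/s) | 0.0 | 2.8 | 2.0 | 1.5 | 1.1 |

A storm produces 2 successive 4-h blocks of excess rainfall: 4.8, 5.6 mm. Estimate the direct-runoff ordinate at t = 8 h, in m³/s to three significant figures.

By discrete convolution, Q_j = Σ (P_i / 10 mm) · U_{j−i}.
At t = 8 h (j=2): Q = (4.8/10)·2.0 + (5.6/10)·2.8 = 2.53 m³/s.

Q ≈ 2.53 m³/s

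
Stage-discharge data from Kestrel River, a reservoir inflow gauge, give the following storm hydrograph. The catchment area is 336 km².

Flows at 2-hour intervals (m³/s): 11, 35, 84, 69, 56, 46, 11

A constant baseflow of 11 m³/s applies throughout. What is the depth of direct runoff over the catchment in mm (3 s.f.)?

d ≈ 5.04 mm

Direct runoff: 0.0, 24.0, 73.0, 58.0, 45.0, 35.0, 0.0 m³/s; ΣQ_DR = 235.0 m³/s.
V = ΣQ_DR · Δt = 235.0 × 7200 s = 1.692 × 10^6 m³.
Over A = 336 km², depth = V / A = 5.04 mm.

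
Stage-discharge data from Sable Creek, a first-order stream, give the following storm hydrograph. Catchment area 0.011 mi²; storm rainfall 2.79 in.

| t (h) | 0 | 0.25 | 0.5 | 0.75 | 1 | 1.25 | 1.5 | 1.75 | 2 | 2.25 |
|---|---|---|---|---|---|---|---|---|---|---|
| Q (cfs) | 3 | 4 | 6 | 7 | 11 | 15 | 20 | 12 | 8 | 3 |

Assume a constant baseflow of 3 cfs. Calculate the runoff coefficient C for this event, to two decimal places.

ΣQ_DR = 59.00 cfs; V = ΣQ_DR·Δt = 53100 ft³.
Runoff depth d = V / A = 2.078 in.
C = d / P = 2.078 / 2.79 = 0.74.

C ≈ 0.74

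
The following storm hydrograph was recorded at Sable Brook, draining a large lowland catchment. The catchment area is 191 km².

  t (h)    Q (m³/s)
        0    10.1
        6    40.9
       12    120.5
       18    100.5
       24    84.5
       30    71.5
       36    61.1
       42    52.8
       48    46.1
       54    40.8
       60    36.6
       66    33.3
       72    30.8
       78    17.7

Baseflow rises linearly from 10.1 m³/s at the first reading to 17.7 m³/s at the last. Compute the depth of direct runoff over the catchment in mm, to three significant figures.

Direct runoff: 0.00, 30.22, 109.23, 88.65, 72.06, 58.48, 47.49, 38.61, 31.32, 25.44, 20.65, 16.77, 13.68, 0.00 m³/s; ΣQ_DR = 552.6 m³/s.
V = ΣQ_DR · Δt = 552.6 × 21600 s = 1.194 × 10^7 m³.
Over A = 191 km², depth = V / A = 62.5 mm.

d ≈ 62.5 mm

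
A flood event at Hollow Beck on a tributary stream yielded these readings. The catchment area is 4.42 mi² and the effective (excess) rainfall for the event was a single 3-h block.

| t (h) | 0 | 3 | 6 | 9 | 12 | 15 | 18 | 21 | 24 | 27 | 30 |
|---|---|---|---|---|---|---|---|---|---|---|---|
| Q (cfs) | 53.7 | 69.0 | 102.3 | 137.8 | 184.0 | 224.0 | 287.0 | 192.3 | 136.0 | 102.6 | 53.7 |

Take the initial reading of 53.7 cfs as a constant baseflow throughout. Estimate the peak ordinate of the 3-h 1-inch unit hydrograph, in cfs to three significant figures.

Direct runoff: 0.0, 15.3, 48.6, 84.1, 130.3, 170.3, 233.3, 138.6, 82.3, 48.9, 0.0 cfs; ΣQ_DR = 951.7 cfs, peak = 233.3 cfs.
Runoff depth d = ΣQ_DR·Δt / A = 951.7 × 10800 / (4.42 mi²) = 1.001 in.
The 1-inch UH is the DRH scaled by (1 in)/d, so U_p = 233.3 × 1/1.001 = 233 cfs.

U_p ≈ 233 cfs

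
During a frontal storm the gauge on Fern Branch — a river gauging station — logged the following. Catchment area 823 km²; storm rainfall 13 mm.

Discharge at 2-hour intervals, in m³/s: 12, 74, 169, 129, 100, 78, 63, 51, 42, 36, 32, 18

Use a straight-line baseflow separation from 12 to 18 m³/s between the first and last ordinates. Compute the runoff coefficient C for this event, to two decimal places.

C ≈ 0.42

ΣQ_DR = 624.0 m³/s; V = ΣQ_DR·Δt = 4.493 × 10^6 m³.
Runoff depth d = V / A = 5.459 mm.
C = d / P = 5.459 / 13 = 0.42.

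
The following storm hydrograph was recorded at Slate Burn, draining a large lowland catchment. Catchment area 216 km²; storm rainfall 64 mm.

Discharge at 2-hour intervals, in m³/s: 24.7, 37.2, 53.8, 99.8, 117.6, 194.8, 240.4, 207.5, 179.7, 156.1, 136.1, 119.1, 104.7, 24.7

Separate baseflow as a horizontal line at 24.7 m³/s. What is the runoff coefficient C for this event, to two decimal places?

ΣQ_DR = 1350 m³/s; V = ΣQ_DR·Δt = 9.723 × 10^6 m³.
Runoff depth d = V / A = 45.01 mm.
C = d / P = 45.01 / 64 = 0.70.

C ≈ 0.70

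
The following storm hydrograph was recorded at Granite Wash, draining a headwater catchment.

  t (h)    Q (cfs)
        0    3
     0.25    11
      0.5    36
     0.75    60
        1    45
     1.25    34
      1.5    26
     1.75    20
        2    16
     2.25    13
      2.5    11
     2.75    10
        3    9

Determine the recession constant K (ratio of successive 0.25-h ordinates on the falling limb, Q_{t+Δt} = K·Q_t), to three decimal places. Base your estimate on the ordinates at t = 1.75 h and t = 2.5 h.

K ≈ 0.819

Using the recession-limb readings at t = 1.75 h and t = 2.5 h: Q falls from 20 to 11 cfs over 3 intervals.
K = (Q₂/Q₁)^(1/3) = (11/20)^(1/3) = 0.819.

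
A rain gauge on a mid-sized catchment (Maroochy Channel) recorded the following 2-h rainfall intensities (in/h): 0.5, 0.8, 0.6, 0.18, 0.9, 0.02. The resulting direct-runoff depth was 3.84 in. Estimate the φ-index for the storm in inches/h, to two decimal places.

φ ≈ 0.22 in/h

Only the 4 blocks with intensity above φ contribute runoff: 0.5, 0.8, 0.6, 0.9 in/h.
Σ(I−φ)·Δt = d  ⇒  (0.5+0.8+0.6+0.9 − 4φ)·2 = 3.84
φ = (2.800 − 3.84/2) / 4 = 0.22 in/h.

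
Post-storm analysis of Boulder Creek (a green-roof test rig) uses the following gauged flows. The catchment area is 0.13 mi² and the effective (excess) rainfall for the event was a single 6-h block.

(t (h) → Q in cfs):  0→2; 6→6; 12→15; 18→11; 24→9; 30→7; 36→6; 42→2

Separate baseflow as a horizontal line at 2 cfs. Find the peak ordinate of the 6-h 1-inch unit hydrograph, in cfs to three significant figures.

Direct runoff: 0.0, 4.0, 13.0, 9.0, 7.0, 5.0, 4.0, 0.0 cfs; ΣQ_DR = 42.00 cfs, peak = 13.0 cfs.
Runoff depth d = ΣQ_DR·Δt / A = 42.00 × 21600 / (0.13 mi²) = 3.004 in.
The 1-inch UH is the DRH scaled by (1 in)/d, so U_p = 13.0 × 1/3.004 = 4.33 cfs.

U_p ≈ 4.33 cfs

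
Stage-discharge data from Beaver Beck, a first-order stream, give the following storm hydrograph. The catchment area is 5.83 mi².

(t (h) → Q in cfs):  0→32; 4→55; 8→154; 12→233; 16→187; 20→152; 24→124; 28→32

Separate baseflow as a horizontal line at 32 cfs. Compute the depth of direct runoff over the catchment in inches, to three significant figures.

d ≈ 0.758 in

Direct runoff: 0.0, 23.0, 122.0, 201.0, 155.0, 120.0, 92.0, 0.0 cfs; ΣQ_DR = 713.0 cfs.
V = ΣQ_DR · Δt = 713.0 × 14400 s = 1.027 × 10^7 ft³.
Over A = 5.83 mi², depth = V / A = 0.758 in.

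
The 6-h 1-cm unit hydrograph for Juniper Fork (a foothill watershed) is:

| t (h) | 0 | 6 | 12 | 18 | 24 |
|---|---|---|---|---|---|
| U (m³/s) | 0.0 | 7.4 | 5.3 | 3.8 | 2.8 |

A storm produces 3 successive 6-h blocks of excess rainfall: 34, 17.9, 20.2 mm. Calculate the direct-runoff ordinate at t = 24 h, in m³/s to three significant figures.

Q ≈ 27.0 m³/s

By discrete convolution, Q_j = Σ (P_i / 10 mm) · U_{j−i}.
At t = 24 h (j=4): Q = (34/10)·2.8 + (17.9/10)·3.8 + (20.2/10)·5.3 = 27.0 m³/s.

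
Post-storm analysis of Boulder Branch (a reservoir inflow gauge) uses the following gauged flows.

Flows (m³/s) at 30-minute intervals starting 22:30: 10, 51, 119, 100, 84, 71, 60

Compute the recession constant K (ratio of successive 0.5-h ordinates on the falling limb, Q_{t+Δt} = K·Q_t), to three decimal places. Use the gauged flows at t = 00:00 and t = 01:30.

Using the recession-limb readings at t = 00:00 and t = 01:30: Q falls from 100 to 60 m³/s over 3 intervals.
K = (Q₂/Q₁)^(1/3) = (60/100)^(1/3) = 0.843.

K ≈ 0.843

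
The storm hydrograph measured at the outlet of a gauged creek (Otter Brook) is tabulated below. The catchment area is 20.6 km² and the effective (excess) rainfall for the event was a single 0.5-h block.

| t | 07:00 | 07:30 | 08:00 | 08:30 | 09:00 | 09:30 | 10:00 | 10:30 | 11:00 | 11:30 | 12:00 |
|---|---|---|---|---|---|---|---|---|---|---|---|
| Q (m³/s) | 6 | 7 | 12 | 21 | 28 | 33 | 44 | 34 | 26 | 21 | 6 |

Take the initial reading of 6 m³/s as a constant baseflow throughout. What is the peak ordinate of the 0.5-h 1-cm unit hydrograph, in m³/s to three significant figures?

Direct runoff: 0.0, 1.0, 6.0, 15.0, 22.0, 27.0, 38.0, 28.0, 20.0, 15.0, 0.0 m³/s; ΣQ_DR = 172.0 m³/s, peak = 38.0 m³/s.
Runoff depth d = ΣQ_DR·Δt / A = 172.0 × 1800 / (20.6 km²) = 15.03 mm.
The 1-cm UH is the DRH scaled by (10 mm)/d, so U_p = 38.0 × 10/15.03 = 25.3 m³/s.

U_p ≈ 25.3 m³/s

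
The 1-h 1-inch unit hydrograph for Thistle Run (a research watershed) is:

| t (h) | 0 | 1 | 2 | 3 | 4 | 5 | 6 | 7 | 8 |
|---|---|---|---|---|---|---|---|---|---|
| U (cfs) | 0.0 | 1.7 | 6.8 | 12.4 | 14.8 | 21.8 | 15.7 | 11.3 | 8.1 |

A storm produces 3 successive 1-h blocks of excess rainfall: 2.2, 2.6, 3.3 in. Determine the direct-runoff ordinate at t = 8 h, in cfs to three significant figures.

Q ≈ 99.0 cfs

By discrete convolution, Q_j = Σ (P_i / 1 in) · U_{j−i}.
At t = 8 h (j=8): Q = (2.2/1)·8.1 + (2.6/1)·11.3 + (3.3/1)·15.7 = 99.0 cfs.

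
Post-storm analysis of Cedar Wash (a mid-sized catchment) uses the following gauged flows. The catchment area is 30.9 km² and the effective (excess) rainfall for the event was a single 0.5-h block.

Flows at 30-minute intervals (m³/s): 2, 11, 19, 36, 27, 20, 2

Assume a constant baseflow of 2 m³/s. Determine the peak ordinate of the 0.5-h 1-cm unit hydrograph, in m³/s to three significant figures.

U_p ≈ 56.7 m³/s

Direct runoff: 0.0, 9.0, 17.0, 34.0, 25.0, 18.0, 0.0 m³/s; ΣQ_DR = 103.0 m³/s, peak = 34.0 m³/s.
Runoff depth d = ΣQ_DR·Δt / A = 103.0 × 1800 / (30.9 km²) = 6.000 mm.
The 1-cm UH is the DRH scaled by (10 mm)/d, so U_p = 34.0 × 10/6.000 = 56.7 m³/s.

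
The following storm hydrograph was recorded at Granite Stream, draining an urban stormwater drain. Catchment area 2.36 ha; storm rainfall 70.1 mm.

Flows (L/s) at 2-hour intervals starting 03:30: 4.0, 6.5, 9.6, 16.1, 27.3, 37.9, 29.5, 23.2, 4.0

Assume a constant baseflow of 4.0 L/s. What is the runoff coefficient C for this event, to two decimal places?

C ≈ 0.53

ΣQ_DR = 122.1 L/s; V = ΣQ_DR·Δt = 8.791 × 10^5 L.
Runoff depth d = V / A = 37.25 mm.
C = d / P = 37.25 / 70.1 = 0.53.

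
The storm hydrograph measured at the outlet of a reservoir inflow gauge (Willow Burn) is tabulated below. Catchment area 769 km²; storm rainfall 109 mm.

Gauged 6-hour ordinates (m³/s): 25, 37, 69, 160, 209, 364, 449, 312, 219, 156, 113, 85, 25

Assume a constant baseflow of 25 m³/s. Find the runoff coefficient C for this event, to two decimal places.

C ≈ 0.49

ΣQ_DR = 1898 m³/s; V = ΣQ_DR·Δt = 4.100 × 10^7 m³.
Runoff depth d = V / A = 53.31 mm.
C = d / P = 53.31 / 109 = 0.49.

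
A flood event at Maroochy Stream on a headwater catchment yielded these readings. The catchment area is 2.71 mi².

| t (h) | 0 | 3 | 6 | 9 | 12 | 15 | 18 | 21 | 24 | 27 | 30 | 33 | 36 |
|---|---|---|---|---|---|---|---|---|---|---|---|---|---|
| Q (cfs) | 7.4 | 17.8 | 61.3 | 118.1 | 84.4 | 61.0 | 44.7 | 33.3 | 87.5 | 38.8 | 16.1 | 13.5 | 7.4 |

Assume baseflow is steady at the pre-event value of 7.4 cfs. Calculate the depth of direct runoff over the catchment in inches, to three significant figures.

Direct runoff: 0.0, 10.4, 53.9, 110.7, 77.0, 53.6, 37.3, 25.9, 80.1, 31.4, 8.7, 6.1, 0.0 cfs; ΣQ_DR = 495.1 cfs.
V = ΣQ_DR · Δt = 495.1 × 10800 s = 5.347 × 10^6 ft³.
Over A = 2.71 mi², depth = V / A = 0.849 in.

d ≈ 0.849 in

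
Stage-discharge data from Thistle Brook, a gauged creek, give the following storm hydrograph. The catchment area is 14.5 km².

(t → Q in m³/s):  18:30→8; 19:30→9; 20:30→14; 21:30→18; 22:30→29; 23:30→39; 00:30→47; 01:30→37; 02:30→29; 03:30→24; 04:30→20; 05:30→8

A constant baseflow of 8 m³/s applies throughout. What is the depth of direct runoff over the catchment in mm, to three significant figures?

Direct runoff: 0.0, 1.0, 6.0, 10.0, 21.0, 31.0, 39.0, 29.0, 21.0, 16.0, 12.0, 0.0 m³/s; ΣQ_DR = 186.0 m³/s.
V = ΣQ_DR · Δt = 186.0 × 3600 s = 6.696 × 10^5 m³.
Over A = 14.5 km², depth = V / A = 46.2 mm.

d ≈ 46.2 mm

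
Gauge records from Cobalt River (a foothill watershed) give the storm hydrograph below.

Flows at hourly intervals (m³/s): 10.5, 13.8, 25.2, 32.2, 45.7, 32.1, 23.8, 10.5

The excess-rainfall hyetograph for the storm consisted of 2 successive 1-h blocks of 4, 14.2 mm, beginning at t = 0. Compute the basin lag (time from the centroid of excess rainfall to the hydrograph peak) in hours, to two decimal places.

t_L ≈ 2.72 h

Centroid of excess rainfall: t_c = Σ P_i·t̄_i / ΣP_i = 1.2802 h (block centres at 0.5, 1.5 h).
Hydrograph peak occurs at t = 4 h, so basin lag t_L = 4 − 1.2802 = 2.72 h.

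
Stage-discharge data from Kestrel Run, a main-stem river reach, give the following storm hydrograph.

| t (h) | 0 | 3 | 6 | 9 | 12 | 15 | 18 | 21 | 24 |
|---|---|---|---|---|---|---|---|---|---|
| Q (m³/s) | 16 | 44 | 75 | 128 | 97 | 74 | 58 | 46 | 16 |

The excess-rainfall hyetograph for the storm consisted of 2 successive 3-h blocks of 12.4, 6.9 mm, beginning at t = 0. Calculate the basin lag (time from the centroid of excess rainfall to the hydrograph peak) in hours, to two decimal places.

Centroid of excess rainfall: t_c = Σ P_i·t̄_i / ΣP_i = 2.5725 h (block centres at 1.5, 4.5 h).
Hydrograph peak occurs at t = 9 h, so basin lag t_L = 9 − 2.5725 = 6.43 h.

t_L ≈ 6.43 h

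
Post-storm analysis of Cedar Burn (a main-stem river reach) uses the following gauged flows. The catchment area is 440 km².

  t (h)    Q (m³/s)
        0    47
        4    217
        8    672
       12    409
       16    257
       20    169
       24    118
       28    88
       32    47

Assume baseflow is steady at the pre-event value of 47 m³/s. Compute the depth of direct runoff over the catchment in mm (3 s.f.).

d ≈ 52.4 mm

Direct runoff: 0.0, 170.0, 625.0, 362.0, 210.0, 122.0, 71.0, 41.0, 0.0 m³/s; ΣQ_DR = 1601 m³/s.
V = ΣQ_DR · Δt = 1601 × 14400 s = 2.305 × 10^7 m³.
Over A = 440 km², depth = V / A = 52.4 mm.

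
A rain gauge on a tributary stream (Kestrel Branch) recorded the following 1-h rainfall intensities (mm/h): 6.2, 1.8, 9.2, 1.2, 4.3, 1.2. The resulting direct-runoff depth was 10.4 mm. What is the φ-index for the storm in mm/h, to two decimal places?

Only the 3 blocks with intensity above φ contribute runoff: 6.2, 9.2, 4.3 mm/h.
Σ(I−φ)·Δt = d  ⇒  (6.2+9.2+4.3 − 3φ)·1 = 10.4
φ = (19.70 − 10.4/1) / 3 = 3.10 mm/h.

φ ≈ 3.10 mm/h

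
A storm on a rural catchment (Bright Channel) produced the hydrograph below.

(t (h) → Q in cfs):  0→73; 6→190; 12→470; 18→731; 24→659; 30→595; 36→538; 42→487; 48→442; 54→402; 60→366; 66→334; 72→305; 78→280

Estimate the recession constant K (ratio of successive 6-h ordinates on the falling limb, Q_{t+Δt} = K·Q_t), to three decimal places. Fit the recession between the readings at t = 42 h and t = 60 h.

K ≈ 0.909

Using the recession-limb readings at t = 42 h and t = 60 h: Q falls from 487 to 366 cfs over 3 intervals.
K = (Q₂/Q₁)^(1/3) = (366/487)^(1/3) = 0.909.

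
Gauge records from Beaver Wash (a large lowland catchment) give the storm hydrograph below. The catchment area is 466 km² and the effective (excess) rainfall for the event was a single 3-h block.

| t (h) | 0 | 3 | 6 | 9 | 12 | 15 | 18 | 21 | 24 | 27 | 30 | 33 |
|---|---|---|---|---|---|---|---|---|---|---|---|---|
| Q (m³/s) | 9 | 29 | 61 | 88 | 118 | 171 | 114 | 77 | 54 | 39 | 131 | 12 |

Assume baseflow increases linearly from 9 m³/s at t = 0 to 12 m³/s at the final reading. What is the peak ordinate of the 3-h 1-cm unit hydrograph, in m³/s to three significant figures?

Direct runoff: 0.00, 19.73, 51.45, 78.18, 107.91, 160.64, 103.36, 66.09, 42.82, 27.55, 119.27, 0.00 m³/s; ΣQ_DR = 777.0 m³/s, peak = 160.64 m³/s.
Runoff depth d = ΣQ_DR·Δt / A = 777.0 × 10800 / (466 km²) = 18.01 mm.
The 1-cm UH is the DRH scaled by (10 mm)/d, so U_p = 160.64 × 10/18.01 = 89.2 m³/s.

U_p ≈ 89.2 m³/s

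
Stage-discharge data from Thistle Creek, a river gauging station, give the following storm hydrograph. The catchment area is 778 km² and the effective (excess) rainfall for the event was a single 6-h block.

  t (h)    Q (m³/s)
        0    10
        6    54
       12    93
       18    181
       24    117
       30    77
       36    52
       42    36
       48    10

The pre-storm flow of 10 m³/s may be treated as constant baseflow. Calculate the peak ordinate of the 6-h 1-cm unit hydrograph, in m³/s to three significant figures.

U_p ≈ 114 m³/s

Direct runoff: 0.0, 44.0, 83.0, 171.0, 107.0, 67.0, 42.0, 26.0, 0.0 m³/s; ΣQ_DR = 540.0 m³/s, peak = 171.0 m³/s.
Runoff depth d = ΣQ_DR·Δt / A = 540.0 × 21600 / (778 km²) = 14.99 mm.
The 1-cm UH is the DRH scaled by (10 mm)/d, so U_p = 171.0 × 10/14.99 = 114 m³/s.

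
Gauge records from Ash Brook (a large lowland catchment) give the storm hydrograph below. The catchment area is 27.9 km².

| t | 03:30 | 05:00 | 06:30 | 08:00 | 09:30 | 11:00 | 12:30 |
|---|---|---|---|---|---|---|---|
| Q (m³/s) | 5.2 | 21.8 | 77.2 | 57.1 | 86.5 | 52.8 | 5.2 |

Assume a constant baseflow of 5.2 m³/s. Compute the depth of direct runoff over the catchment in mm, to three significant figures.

Direct runoff: 0.0, 16.6, 72.0, 51.9, 81.3, 47.6, 0.0 m³/s; ΣQ_DR = 269.4 m³/s.
V = ΣQ_DR · Δt = 269.4 × 5400 s = 1.455 × 10^6 m³.
Over A = 27.9 km², depth = V / A = 52.1 mm.

d ≈ 52.1 mm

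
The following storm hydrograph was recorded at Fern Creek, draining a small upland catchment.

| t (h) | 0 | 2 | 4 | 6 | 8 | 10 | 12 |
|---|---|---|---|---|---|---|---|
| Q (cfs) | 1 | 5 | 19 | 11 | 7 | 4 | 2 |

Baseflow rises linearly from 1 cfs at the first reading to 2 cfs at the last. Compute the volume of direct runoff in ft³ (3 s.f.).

Direct-runoff ordinates (Q − Q_b): 0.00, 3.83, 17.67, 9.50, 5.33, 2.17, 0.00 cfs.
ΣQ_DR = 38.50 cfs.
With Δt = 2 h = 7200 s, V = ΣQ_DR · Δt = 38.50 × 7200 = 2.77 × 10^5 ft³.

V ≈ 2.77 × 10^5 ft³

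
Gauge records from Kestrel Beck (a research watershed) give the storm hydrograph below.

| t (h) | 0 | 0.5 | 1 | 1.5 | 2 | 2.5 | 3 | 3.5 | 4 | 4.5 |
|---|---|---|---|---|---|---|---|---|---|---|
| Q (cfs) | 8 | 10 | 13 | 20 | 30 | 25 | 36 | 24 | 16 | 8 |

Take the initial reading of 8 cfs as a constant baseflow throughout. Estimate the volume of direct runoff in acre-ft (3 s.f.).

V ≈ 4.55 acre-ft

Direct-runoff ordinates (Q − Q_b): 0.0, 2.0, 5.0, 12.0, 22.0, 17.0, 28.0, 16.0, 8.0, 0.0 cfs.
ΣQ_DR = 110.0 cfs.
With Δt = 0.5 h = 1800 s, V = ΣQ_DR · Δt = 110.0 × 1800 = 1.98 × 10^5 ft³ = 4.55 acre-ft.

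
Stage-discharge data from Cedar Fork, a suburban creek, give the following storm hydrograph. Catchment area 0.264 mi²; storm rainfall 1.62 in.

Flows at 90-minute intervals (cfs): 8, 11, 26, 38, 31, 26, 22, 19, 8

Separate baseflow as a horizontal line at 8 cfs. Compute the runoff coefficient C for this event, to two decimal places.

C ≈ 0.64

ΣQ_DR = 117.0 cfs; V = ΣQ_DR·Δt = 6.318 × 10^5 ft³.
Runoff depth d = V / A = 1.030 in.
C = d / P = 1.030 / 1.62 = 0.64.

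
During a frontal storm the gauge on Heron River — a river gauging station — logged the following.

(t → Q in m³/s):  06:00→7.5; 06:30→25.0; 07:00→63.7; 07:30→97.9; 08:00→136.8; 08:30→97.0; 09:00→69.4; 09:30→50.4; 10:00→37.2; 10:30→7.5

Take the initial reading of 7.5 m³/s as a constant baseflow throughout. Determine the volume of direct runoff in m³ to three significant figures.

V ≈ 9.31 × 10^5 m³

Direct-runoff ordinates (Q − Q_b): 0.0, 17.5, 56.2, 90.4, 129.3, 89.5, 61.9, 42.9, 29.7, 0.0 m³/s.
ΣQ_DR = 517.4 m³/s.
With Δt = 0.5 h = 1800 s, V = ΣQ_DR · Δt = 517.4 × 1800 = 9.31 × 10^5 m³.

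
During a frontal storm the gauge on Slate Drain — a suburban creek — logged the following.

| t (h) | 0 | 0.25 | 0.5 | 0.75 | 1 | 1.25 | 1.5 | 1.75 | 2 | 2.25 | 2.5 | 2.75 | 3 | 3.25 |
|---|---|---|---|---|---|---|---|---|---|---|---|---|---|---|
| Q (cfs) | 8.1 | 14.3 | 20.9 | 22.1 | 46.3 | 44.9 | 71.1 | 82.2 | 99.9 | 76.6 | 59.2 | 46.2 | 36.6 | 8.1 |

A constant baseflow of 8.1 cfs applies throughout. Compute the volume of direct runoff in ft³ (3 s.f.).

V ≈ 4.71 × 10^5 ft³

Direct-runoff ordinates (Q − Q_b): 0.0, 6.2, 12.8, 14.0, 38.2, 36.8, 63.0, 74.1, 91.8, 68.5, 51.1, 38.1, 28.5, 0.0 cfs.
ΣQ_DR = 523.1 cfs.
With Δt = 0.25 h = 900 s, V = ΣQ_DR · Δt = 523.1 × 900 = 4.71 × 10^5 ft³.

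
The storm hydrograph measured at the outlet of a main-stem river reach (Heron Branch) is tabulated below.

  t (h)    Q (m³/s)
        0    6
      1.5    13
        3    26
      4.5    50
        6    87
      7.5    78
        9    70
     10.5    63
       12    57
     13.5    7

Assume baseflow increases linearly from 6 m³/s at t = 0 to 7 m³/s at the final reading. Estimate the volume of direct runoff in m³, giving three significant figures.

Direct-runoff ordinates (Q − Q_b): 0.00, 6.89, 19.78, 43.67, 80.56, 71.44, 63.33, 56.22, 50.11, 0.00 m³/s.
ΣQ_DR = 392.0 m³/s.
With Δt = 1.5 h = 5400 s, V = ΣQ_DR · Δt = 392.0 × 5400 = 2.12 × 10^6 m³.

V ≈ 2.12 × 10^6 m³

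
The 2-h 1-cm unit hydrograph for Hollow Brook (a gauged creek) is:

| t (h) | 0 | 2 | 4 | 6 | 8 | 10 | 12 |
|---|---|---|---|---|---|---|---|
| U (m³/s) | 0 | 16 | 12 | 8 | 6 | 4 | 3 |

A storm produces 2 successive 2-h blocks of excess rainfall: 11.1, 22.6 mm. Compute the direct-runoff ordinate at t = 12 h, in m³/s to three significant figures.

Q ≈ 12.4 m³/s

By discrete convolution, Q_j = Σ (P_i / 10 mm) · U_{j−i}.
At t = 12 h (j=6): Q = (11.1/10)·3 + (22.6/10)·4 = 12.4 m³/s.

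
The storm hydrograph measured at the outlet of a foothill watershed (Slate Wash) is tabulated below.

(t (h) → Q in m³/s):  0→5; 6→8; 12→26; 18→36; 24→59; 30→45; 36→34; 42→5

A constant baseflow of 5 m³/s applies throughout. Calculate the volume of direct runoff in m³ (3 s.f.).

V ≈ 3.84 × 10^6 m³

Direct-runoff ordinates (Q − Q_b): 0.0, 3.0, 21.0, 31.0, 54.0, 40.0, 29.0, 0.0 m³/s.
ΣQ_DR = 178.0 m³/s.
With Δt = 6 h = 21600 s, V = ΣQ_DR · Δt = 178.0 × 21600 = 3.84 × 10^6 m³.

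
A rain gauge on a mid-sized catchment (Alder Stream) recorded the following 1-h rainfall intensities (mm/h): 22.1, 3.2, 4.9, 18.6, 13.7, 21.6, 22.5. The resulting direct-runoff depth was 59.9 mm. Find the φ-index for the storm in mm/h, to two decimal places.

Only the 5 blocks with intensity above φ contribute runoff: 22.1, 18.6, 13.7, 21.6, 22.5 mm/h.
Σ(I−φ)·Δt = d  ⇒  (22.1+18.6+13.7+21.6+22.5 − 5φ)·1 = 59.9
φ = (98.50 − 59.9/1) / 5 = 7.72 mm/h.

φ ≈ 7.72 mm/h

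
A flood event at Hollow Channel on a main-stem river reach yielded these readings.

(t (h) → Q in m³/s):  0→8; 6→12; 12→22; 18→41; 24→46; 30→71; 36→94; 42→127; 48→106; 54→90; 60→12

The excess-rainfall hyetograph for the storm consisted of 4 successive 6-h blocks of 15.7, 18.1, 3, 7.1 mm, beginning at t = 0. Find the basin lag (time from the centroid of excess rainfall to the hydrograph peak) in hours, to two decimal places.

t_L ≈ 32.79 h

Centroid of excess rainfall: t_c = Σ P_i·t̄_i / ΣP_i = 9.2050 h (block centres at 3, 9, 15, 21 h).
Hydrograph peak occurs at t = 42 h, so basin lag t_L = 42 − 9.2050 = 32.79 h.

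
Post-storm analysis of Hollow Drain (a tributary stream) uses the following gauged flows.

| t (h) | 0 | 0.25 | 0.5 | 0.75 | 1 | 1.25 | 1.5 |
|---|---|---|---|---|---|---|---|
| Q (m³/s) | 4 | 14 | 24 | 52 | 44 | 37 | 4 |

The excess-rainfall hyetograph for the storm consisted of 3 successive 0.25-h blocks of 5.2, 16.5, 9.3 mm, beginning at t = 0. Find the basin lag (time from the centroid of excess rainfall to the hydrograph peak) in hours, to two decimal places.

Centroid of excess rainfall: t_c = Σ P_i·t̄_i / ΣP_i = 0.4081 h (block centres at 0.125, 0.375, 0.625 h).
Hydrograph peak occurs at t = 0.75 h, so basin lag t_L = 0.75 − 0.4081 = 0.34 h.

t_L ≈ 0.34 h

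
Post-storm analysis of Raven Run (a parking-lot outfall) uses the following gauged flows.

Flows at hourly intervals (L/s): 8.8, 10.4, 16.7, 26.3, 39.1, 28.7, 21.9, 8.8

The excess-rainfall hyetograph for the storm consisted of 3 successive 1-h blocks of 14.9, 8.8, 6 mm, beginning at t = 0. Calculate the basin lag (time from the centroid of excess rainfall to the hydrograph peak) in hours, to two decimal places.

t_L ≈ 2.80 h

Centroid of excess rainfall: t_c = Σ P_i·t̄_i / ΣP_i = 1.2003 h (block centres at 0.5, 1.5, 2.5 h).
Hydrograph peak occurs at t = 4 h, so basin lag t_L = 4 − 1.2003 = 2.80 h.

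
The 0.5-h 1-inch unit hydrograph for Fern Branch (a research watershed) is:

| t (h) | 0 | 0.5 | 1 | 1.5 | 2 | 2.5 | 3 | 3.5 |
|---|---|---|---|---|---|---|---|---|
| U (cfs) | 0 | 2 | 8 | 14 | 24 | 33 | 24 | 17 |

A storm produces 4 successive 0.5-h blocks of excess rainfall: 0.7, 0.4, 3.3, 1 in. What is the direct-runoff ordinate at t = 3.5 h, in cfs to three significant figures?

Q ≈ 154 cfs

By discrete convolution, Q_j = Σ (P_i / 1 in) · U_{j−i}.
At t = 3.5 h (j=7): Q = (0.7/1)·17 + (0.4/1)·24 + (3.3/1)·33 + (1/1)·24 = 154 cfs.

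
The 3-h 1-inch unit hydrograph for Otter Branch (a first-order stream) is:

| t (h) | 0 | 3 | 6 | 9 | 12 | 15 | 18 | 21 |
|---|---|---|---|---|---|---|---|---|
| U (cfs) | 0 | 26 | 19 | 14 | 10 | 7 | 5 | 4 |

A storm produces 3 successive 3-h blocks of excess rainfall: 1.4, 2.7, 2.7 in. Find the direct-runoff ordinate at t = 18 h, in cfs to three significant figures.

Q ≈ 52.9 cfs

By discrete convolution, Q_j = Σ (P_i / 1 in) · U_{j−i}.
At t = 18 h (j=6): Q = (1.4/1)·5 + (2.7/1)·7 + (2.7/1)·10 = 52.9 cfs.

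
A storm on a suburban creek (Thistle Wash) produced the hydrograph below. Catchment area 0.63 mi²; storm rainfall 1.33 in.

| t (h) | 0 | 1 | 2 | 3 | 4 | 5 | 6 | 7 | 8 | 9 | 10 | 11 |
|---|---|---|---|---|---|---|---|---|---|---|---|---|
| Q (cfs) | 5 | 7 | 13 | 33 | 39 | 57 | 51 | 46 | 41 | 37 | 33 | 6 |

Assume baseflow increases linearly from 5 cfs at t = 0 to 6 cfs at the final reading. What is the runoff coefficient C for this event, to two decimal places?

ΣQ_DR = 302.0 cfs; V = ΣQ_DR·Δt = 1.087 × 10^6 ft³.
Runoff depth d = V / A = 0.7428 in.
C = d / P = 0.7428 / 1.33 = 0.56.

C ≈ 0.56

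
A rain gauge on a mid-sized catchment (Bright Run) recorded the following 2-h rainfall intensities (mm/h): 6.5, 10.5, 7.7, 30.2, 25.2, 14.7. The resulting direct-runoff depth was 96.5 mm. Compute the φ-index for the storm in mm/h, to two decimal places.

φ ≈ 8.09 mm/h

Only the 4 blocks with intensity above φ contribute runoff: 10.5, 30.2, 25.2, 14.7 mm/h.
Σ(I−φ)·Δt = d  ⇒  (10.5+30.2+25.2+14.7 − 4φ)·2 = 96.5
φ = (80.60 − 96.5/2) / 4 = 8.09 mm/h.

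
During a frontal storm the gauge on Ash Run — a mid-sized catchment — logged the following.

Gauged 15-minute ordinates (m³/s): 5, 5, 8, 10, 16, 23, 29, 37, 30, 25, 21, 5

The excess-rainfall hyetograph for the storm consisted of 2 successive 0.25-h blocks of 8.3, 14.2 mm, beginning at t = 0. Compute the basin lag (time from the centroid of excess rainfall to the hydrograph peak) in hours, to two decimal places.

Centroid of excess rainfall: t_c = Σ P_i·t̄_i / ΣP_i = 0.2828 h (block centres at 0.125, 0.375 h).
Hydrograph peak occurs at t = 1.75 h, so basin lag t_L = 1.75 − 0.2828 = 1.47 h.

t_L ≈ 1.47 h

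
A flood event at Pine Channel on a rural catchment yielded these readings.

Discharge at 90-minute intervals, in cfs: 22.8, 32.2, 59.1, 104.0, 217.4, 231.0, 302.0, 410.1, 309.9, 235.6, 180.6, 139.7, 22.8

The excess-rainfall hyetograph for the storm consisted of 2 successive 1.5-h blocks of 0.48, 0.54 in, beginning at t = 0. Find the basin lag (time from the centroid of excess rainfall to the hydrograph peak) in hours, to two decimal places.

Centroid of excess rainfall: t_c = Σ P_i·t̄_i / ΣP_i = 1.5441 h (block centres at 0.75, 2.25 h).
Hydrograph peak occurs at t = 10.5 h, so basin lag t_L = 10.5 − 1.5441 = 8.96 h.

t_L ≈ 8.96 h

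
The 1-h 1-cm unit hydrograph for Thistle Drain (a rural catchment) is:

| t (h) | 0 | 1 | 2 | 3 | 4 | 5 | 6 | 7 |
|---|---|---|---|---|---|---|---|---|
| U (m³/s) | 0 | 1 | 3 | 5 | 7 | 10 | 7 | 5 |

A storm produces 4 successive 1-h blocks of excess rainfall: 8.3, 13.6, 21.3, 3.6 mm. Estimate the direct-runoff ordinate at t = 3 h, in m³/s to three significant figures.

By discrete convolution, Q_j = Σ (P_i / 10 mm) · U_{j−i}.
At t = 3 h (j=3): Q = (8.3/10)·5 + (13.6/10)·3 + (21.3/10)·1 + (3.6/10)·0 = 10.4 m³/s.

Q ≈ 10.4 m³/s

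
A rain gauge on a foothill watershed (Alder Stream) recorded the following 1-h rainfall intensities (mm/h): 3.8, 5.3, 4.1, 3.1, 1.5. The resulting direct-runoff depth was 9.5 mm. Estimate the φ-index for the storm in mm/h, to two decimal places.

Only the 4 blocks with intensity above φ contribute runoff: 3.8, 5.3, 4.1, 3.1 mm/h.
Σ(I−φ)·Δt = d  ⇒  (3.8+5.3+4.1+3.1 − 4φ)·1 = 9.5
φ = (16.30 − 9.5/1) / 4 = 1.70 mm/h.

φ ≈ 1.70 mm/h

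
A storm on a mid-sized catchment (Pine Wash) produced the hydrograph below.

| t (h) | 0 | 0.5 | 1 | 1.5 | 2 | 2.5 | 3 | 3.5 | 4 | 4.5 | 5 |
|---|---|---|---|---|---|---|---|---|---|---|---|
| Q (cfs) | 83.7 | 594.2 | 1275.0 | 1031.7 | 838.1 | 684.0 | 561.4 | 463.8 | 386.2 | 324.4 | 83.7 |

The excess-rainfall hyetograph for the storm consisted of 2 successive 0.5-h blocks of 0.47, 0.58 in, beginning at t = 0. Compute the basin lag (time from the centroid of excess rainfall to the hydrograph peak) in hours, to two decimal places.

Centroid of excess rainfall: t_c = Σ P_i·t̄_i / ΣP_i = 0.5262 h (block centres at 0.25, 0.75 h).
Hydrograph peak occurs at t = 1 h, so basin lag t_L = 1 − 0.5262 = 0.47 h.

t_L ≈ 0.47 h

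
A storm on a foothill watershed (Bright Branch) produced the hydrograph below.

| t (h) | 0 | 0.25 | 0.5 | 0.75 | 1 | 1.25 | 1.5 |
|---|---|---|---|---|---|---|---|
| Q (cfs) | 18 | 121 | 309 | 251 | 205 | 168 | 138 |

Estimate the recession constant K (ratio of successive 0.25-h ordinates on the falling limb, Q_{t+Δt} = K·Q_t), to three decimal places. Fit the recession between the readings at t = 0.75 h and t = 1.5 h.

Using the recession-limb readings at t = 0.75 h and t = 1.5 h: Q falls from 251 to 138 cfs over 3 intervals.
K = (Q₂/Q₁)^(1/3) = (138/251)^(1/3) = 0.819.

K ≈ 0.819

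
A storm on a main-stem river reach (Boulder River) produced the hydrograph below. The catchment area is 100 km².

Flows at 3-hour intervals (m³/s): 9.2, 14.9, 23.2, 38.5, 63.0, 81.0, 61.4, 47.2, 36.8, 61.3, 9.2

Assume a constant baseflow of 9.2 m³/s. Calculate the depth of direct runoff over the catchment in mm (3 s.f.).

d ≈ 37.2 mm

Direct runoff: 0.0, 5.7, 14.0, 29.3, 53.8, 71.8, 52.2, 38.0, 27.6, 52.1, 0.0 m³/s; ΣQ_DR = 344.5 m³/s.
V = ΣQ_DR · Δt = 344.5 × 10800 s = 3.721 × 10^6 m³.
Over A = 100 km², depth = V / A = 37.2 mm.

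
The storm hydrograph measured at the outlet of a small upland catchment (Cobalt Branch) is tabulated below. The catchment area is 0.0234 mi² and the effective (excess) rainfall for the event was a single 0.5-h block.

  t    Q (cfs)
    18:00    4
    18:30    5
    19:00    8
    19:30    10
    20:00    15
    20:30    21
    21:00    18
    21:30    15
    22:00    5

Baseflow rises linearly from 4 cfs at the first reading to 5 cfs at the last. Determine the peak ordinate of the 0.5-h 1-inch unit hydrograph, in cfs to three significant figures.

U_p ≈ 8.17 cfs

Direct runoff: 0.00, 0.88, 3.75, 5.62, 10.50, 16.38, 13.25, 10.12, 0.00 cfs; ΣQ_DR = 60.50 cfs, peak = 16.38 cfs.
Runoff depth d = ΣQ_DR·Δt / A = 60.50 × 1800 / (0.0234 mi²) = 2.003 in.
The 1-inch UH is the DRH scaled by (1 in)/d, so U_p = 16.38 × 1/2.003 = 8.17 cfs.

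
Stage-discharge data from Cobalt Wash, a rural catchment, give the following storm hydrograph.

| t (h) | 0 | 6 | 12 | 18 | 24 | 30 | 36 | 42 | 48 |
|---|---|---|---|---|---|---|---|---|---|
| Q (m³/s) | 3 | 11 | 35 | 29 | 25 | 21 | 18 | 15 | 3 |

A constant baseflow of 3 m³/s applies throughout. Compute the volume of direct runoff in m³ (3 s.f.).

Direct-runoff ordinates (Q − Q_b): 0.0, 8.0, 32.0, 26.0, 22.0, 18.0, 15.0, 12.0, 0.0 m³/s.
ΣQ_DR = 133.0 m³/s.
With Δt = 6 h = 21600 s, V = ΣQ_DR · Δt = 133.0 × 21600 = 2.87 × 10^6 m³.

V ≈ 2.87 × 10^6 m³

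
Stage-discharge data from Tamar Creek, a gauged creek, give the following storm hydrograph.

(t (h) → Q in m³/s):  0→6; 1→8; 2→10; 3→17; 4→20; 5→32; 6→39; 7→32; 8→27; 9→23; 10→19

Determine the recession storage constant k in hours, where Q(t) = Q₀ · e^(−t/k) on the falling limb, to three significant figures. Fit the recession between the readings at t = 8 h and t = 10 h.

On the falling limb, Q drops from 27 to 19 m³/s between t = 8 h and t = 10 h (Δt = 2 h).
k = −Δt / ln(Q₂/Q₁) = −2 / ln(19/27) = 5.69 h.

k ≈ 5.69 h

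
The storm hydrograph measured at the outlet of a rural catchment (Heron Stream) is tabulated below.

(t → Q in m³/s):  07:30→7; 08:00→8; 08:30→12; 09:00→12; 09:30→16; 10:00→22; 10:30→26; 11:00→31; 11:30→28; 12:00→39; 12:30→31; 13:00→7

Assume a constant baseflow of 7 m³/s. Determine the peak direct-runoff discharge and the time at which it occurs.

Subtracting baseflow gives direct-runoff ordinates: 0.0, 1.0, 5.0, 5.0, 9.0, 15.0, 19.0, 24.0, 21.0, 32.0, 24.0, 0.0 m³/s.
The maximum is 32.0 m³/s, occurring at the reading for t = 12:00.

Q_p = 32.0 m³/s at t = 12:00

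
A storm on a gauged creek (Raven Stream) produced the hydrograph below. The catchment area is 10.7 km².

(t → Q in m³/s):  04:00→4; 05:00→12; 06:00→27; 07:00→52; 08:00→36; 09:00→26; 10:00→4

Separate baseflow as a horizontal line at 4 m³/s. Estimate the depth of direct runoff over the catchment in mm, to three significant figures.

Direct runoff: 0.0, 8.0, 23.0, 48.0, 32.0, 22.0, 0.0 m³/s; ΣQ_DR = 133.0 m³/s.
V = ΣQ_DR · Δt = 133.0 × 3600 s = 4.788 × 10^5 m³.
Over A = 10.7 km², depth = V / A = 44.7 mm.

d ≈ 44.7 mm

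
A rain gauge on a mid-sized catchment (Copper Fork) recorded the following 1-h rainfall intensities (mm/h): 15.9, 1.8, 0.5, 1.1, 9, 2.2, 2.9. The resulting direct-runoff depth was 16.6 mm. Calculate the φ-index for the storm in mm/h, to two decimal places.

φ ≈ 4.15 mm/h

Only the 2 blocks with intensity above φ contribute runoff: 15.9, 9 mm/h.
Σ(I−φ)·Δt = d  ⇒  (15.9+9 − 2φ)·1 = 16.6
φ = (24.90 − 16.6/1) / 2 = 4.15 mm/h.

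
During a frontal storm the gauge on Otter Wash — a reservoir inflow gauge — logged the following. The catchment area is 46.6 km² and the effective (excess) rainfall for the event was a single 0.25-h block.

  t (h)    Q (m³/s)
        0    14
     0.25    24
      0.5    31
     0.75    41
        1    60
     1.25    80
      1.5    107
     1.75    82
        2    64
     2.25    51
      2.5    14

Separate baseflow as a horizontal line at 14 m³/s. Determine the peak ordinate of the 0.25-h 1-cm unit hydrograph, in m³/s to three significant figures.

Direct runoff: 0.0, 10.0, 17.0, 27.0, 46.0, 66.0, 93.0, 68.0, 50.0, 37.0, 0.0 m³/s; ΣQ_DR = 414.0 m³/s, peak = 93.0 m³/s.
Runoff depth d = ΣQ_DR·Δt / A = 414.0 × 900 / (46.6 km²) = 7.996 mm.
The 1-cm UH is the DRH scaled by (10 mm)/d, so U_p = 93.0 × 10/7.996 = 116 m³/s.

U_p ≈ 116 m³/s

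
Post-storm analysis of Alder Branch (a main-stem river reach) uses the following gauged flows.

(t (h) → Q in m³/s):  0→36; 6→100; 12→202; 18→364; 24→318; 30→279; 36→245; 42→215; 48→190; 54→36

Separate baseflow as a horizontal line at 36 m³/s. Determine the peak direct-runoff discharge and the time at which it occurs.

Q_p = 328.0 m³/s at t = 18 h

Subtracting baseflow gives direct-runoff ordinates: 0.0, 64.0, 166.0, 328.0, 282.0, 243.0, 209.0, 179.0, 154.0, 0.0 m³/s.
The maximum is 328.0 m³/s, occurring at the reading for t = 18 h.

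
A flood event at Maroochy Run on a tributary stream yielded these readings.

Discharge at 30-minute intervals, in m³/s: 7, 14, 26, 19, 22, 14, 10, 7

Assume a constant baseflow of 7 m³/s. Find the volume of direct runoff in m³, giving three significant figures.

Direct-runoff ordinates (Q − Q_b): 0.0, 7.0, 19.0, 12.0, 15.0, 7.0, 3.0, 0.0 m³/s.
ΣQ_DR = 63.00 m³/s.
With Δt = 0.5 h = 1800 s, V = ΣQ_DR · Δt = 63.00 × 1800 = 1.13 × 10^5 m³.

V ≈ 1.13 × 10^5 m³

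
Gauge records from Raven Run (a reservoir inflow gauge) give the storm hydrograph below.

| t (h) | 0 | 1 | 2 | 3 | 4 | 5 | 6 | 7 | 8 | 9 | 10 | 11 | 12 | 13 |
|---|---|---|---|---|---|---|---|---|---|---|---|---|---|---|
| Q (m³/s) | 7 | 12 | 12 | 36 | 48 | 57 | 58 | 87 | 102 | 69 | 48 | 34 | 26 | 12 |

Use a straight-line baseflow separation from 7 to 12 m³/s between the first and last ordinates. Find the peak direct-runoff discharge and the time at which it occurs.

Q_p = 91.92 m³/s at t = 8 h

Subtracting baseflow gives direct-runoff ordinates: 0.00, 4.62, 4.23, 27.85, 39.46, 48.08, 48.69, 77.31, 91.92, 58.54, 37.15, 22.77, 14.38, 0.00 m³/s.
The maximum is 91.92 m³/s, occurring at the reading for t = 8 h.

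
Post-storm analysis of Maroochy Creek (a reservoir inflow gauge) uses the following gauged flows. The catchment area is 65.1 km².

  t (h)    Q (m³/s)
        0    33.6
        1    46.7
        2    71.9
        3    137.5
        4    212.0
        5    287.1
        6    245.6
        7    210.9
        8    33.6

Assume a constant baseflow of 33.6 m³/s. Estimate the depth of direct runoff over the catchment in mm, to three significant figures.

Direct runoff: 0.0, 13.1, 38.3, 103.9, 178.4, 253.5, 212.0, 177.3, 0.0 m³/s; ΣQ_DR = 976.5 m³/s.
V = ΣQ_DR · Δt = 976.5 × 3600 s = 3.515 × 10^6 m³.
Over A = 65.1 km², depth = V / A = 54.0 mm.

d ≈ 54.0 mm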